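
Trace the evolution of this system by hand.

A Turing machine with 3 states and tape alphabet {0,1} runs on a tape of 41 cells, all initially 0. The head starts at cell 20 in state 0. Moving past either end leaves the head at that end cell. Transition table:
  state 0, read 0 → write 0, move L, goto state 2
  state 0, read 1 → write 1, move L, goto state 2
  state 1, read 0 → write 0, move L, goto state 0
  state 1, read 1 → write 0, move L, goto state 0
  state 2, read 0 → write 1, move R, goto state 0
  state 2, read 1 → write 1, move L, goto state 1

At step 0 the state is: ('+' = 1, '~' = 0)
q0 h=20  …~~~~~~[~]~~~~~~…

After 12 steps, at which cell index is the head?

14

k=0  q0 h=20  …~~~~~~[~]~~~~~~…
k=1  q2 h=19  …~~~~~~[~]~~~~~~…
k=2  q0 h=20  …~~~~~+[~]~~~~~~…
k=3  q2 h=19  …~~~~~~[+]~~~~~~…
k=4  q1 h=18  …~~~~~~[~]+~~~~~…
k=5  q0 h=17  …~~~~~~[~]~+~~~~…
k=6  q2 h=16  …~~~~~~[~]~~+~~~…
k=7  q0 h=17  …~~~~~+[~]~+~~~~…
k=8  q2 h=16  …~~~~~~[+]~~+~~~…
k=9  q1 h=15  …~~~~~~[~]+~~+~~…
k=10  q0 h=14  …~~~~~~[~]~+~~+~…
k=11  q2 h=13  …~~~~~~[~]~~+~~+…
k=12  q0 h=14  …~~~~~+[~]~+~~+~…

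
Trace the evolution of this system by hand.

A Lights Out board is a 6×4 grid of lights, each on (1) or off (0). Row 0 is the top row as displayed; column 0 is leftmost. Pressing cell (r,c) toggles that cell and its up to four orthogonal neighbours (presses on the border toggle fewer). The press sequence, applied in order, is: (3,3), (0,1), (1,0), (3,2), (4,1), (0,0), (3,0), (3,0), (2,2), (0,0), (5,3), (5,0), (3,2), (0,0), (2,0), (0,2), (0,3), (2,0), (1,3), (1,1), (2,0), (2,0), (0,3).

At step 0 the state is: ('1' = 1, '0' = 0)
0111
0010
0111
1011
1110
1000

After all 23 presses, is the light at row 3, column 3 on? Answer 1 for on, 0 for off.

step 0: 0111
0010
0111
1011
1110
1000
step 1: 0111
0010
0110
1000
1111
1000
step 2: 1001
0110
0110
1000
1111
1000
step 3: 0001
1010
1110
1000
1111
1000
step 4: 0001
1010
1100
1111
1101
1000
step 5: 0001
1010
1100
1011
0011
1100
step 6: 1101
0010
1100
1011
0011
1100
step 7: 1101
0010
0100
0111
1011
1100
step 8: 1101
0010
1100
1011
0011
1100
step 9: 1101
0000
1011
1001
0011
1100
step 10: 0001
1000
1011
1001
0011
1100
step 11: 0001
1000
1011
1001
0010
1111
step 12: 0001
1000
1011
1001
1010
0011
step 13: 0001
1000
1001
1110
1000
0011
step 14: 1101
0000
1001
1110
1000
0011
step 15: 1101
1000
0101
0110
1000
0011
step 16: 1010
1010
0101
0110
1000
0011
step 17: 1001
1011
0101
0110
1000
0011
step 18: 1001
0011
1001
1110
1000
0011
step 19: 1000
0000
1000
1110
1000
0011
step 20: 1100
1110
1100
1110
1000
0011
step 21: 1100
0110
0000
0110
1000
0011
step 22: 1100
1110
1100
1110
1000
0011
step 23: 1111
1111
1100
1110
1000
0011

0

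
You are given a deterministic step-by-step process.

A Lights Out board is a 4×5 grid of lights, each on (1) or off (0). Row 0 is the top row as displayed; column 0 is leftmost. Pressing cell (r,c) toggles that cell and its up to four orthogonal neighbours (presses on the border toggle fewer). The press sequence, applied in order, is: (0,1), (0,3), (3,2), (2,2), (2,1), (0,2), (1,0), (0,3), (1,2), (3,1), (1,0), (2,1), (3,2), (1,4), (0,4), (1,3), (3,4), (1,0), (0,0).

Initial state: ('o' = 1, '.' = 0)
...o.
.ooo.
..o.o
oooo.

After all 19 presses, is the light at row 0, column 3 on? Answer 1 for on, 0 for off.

t=0: ...o.
.ooo.
..o.o
oooo.
t=1: oooo.
..oo.
..o.o
oooo.
t=2: oo..o
..o..
..o.o
oooo.
t=3: oo..o
..o..
....o
o....
t=4: oo..o
.....
.oooo
o.o..
t=5: oo..o
.o...
o..oo
ooo..
t=6: o.ooo
.oo..
o..oo
ooo..
t=7: ..ooo
o.o..
...oo
ooo..
t=8: .....
o.oo.
...oo
ooo..
t=9: ..o..
oo...
..ooo
ooo..
t=10: ..o..
oo...
.oooo
.....
t=11: o.o..
.....
ooooo
.....
t=12: o.o..
.o...
...oo
.o...
t=13: o.o..
.o...
..ooo
..oo.
t=14: o.o.o
.o.oo
..oo.
..oo.
t=15: o.oo.
.o.o.
..oo.
..oo.
t=16: o.o..
.oo.o
..o..
..oo.
t=17: o.o..
.oo.o
..o.o
..o.o
t=18: ..o..
o.o.o
o.o.o
..o.o
t=19: ooo..
..o.o
o.o.o
..o.o

0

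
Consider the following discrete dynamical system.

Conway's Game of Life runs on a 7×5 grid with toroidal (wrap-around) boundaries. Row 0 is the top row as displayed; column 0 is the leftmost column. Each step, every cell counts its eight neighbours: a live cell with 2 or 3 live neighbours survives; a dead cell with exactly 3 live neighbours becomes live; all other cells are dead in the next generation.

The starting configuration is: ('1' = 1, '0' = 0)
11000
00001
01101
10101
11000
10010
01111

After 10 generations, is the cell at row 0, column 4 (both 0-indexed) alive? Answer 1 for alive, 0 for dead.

0) 11000
00001
01101
10101
11000
10010
01111
1) 01000
00111
01101
00101
00110
00010
00010
2) 00001
00001
01001
10001
00101
00011
00100
3) 00010
00011
00011
01001
00000
00101
00001
4) 00010
00100
00100
10011
10010
00010
00001
5) 00010
00110
01101
11110
10110
00010
00011
6) 00000
01001
00001
00000
10000
00000
00111
7) 10101
10000
10000
00000
00000
00011
00010
8) 11011
10000
00000
00000
00000
00011
10100
9) 00110
11000
00000
00000
00000
00011
00100
10) 00110
01100
00000
00000
00000
00010
00101

0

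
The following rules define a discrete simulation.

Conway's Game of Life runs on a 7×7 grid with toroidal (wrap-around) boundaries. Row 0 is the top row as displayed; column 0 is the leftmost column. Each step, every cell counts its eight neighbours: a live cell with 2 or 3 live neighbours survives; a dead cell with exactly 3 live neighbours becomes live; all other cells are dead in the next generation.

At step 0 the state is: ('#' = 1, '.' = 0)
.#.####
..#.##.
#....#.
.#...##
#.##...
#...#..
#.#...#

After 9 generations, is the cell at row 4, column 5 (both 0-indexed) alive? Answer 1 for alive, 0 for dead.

t=0: .#.####
..#.##.
#....#.
.#...##
#.##...
#...#..
#.#...#
t=1: .#.....
###....
##.....
.##.##.
#.####.
#.#....
..#....
t=2: #......
..#....
...#..#
.....#.
#....#.
..#.#.#
..#....
t=3: .#.....
.......
.......
....##.
....##.
.#.#.##
.#.#...
t=4: ..#....
.......
.......
....##.
...#...
#..#.##
.#..#..
t=5: .......
.......
.......
....#..
...#...
#.##.##
#######
t=6: #######
.......
.......
.......
..##.##
.......
.......
t=7: #######
#######
.......
.......
.......
.......
#######
t=8: .......
.......
#######
.......
.......
#######
.......
t=9: .......
#######
#######
#######
#######
#######
#######

1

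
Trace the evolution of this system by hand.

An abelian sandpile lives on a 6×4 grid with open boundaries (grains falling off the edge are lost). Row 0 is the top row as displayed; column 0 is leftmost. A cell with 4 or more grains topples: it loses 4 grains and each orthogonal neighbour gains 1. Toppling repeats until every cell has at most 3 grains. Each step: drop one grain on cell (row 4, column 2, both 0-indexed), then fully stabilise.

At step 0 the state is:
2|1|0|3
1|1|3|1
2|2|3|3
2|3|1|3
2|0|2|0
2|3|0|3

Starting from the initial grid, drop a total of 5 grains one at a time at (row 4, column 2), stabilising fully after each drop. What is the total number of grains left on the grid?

48

k=0  2|1|0|3
1|1|3|1
2|2|3|3
2|3|1|3
2|0|2|0
2|3|0|3
k=1  2|1|0|3
1|1|3|1
2|2|3|3
2|3|1|3
2|0|3|0
2|3|0|3
k=2  2|1|0|3
1|1|3|1
2|2|3|3
2|3|2|3
2|1|0|1
2|3|1|3
k=3  2|1|0|3
1|1|3|1
2|2|3|3
2|3|2|3
2|1|1|1
2|3|1|3
k=4  2|1|0|3
1|1|3|1
2|2|3|3
2|3|2|3
2|1|2|1
2|3|1|3
k=5  2|1|0|3
1|1|3|1
2|2|3|3
2|3|2|3
2|1|3|1
2|3|1|3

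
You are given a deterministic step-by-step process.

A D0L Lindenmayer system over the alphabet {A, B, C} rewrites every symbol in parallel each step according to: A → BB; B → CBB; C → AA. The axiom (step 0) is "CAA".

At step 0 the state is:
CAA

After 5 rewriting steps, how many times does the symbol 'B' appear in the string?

176

t=0: CAA
t=1: AABBBB
t=2: BBBBCBBCBBCBBCBB
t=3: CBBCBBCBBCBBAACBBCBBAACBBCBBAACBBCBBAACBBCBB
t=4: AACBBCBBAACBBCBBAACBBCBBAACBBCBBBBBBAACBBCBBAACBBCBBBBBBAACBBCBBAACBBCBBBBBBAACBBCBBAACBBCBBBBBBAACBBCBBAACBBCBB
t=5: BBBBAACBBCBBAACBBCBBBBBBAACBBCBBAACBBCBBBBBBAACBBCBBAACBBC…CBBCBBCBBCBBCBBCBBBBBBAACBBCBBAACBBCBBBBBBAACBBCBBAACBBCBB  (len 288)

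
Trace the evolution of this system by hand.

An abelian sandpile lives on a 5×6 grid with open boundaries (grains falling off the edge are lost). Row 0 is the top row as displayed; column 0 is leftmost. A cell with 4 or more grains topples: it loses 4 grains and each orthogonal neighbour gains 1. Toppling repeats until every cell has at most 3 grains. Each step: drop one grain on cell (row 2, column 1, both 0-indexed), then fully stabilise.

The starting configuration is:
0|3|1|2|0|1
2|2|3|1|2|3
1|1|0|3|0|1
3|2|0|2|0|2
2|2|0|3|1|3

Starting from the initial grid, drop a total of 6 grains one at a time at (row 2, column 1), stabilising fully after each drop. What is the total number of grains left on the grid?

t=0: 0|3|1|2|0|1
2|2|3|1|2|3
1|1|0|3|0|1
3|2|0|2|0|2
2|2|0|3|1|3
t=1: 0|3|1|2|0|1
2|2|3|1|2|3
1|2|0|3|0|1
3|2|0|2|0|2
2|2|0|3|1|3
t=2: 0|3|1|2|0|1
2|2|3|1|2|3
1|3|0|3|0|1
3|2|0|2|0|2
2|2|0|3|1|3
t=3: 0|3|1|2|0|1
2|3|3|1|2|3
2|0|1|3|0|1
3|3|0|2|0|2
2|2|0|3|1|3
t=4: 0|3|1|2|0|1
2|3|3|1|2|3
2|1|1|3|0|1
3|3|0|2|0|2
2|2|0|3|1|3
t=5: 0|3|1|2|0|1
2|3|3|1|2|3
2|2|1|3|0|1
3|3|0|2|0|2
2|2|0|3|1|3
t=6: 0|3|1|2|0|1
2|3|3|1|2|3
2|3|1|3|0|1
3|3|0|2|0|2
2|2|0|3|1|3

52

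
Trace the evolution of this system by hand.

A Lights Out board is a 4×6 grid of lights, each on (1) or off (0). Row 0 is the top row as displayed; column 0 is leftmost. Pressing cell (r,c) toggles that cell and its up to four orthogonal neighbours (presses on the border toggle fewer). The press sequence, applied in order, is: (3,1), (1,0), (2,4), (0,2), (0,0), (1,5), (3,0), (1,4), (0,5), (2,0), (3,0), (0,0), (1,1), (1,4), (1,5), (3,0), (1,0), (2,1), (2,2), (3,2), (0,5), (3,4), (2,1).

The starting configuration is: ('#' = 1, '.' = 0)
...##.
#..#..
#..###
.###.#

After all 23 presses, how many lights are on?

gen 0: ...##.
#..#..
#..###
.###.#
gen 1: ...##.
#..#..
##.###
#..#.#
gen 2: #..##.
.#.#..
.#.###
#..#.#
gen 3: #..##.
.#.##.
.#....
#..###
gen 4: ###.#.
.####.
.#....
#..###
gen 5: ..#.#.
#####.
.#....
#..###
gen 6: ..#.##
####.#
.#...#
#..###
gen 7: ..#.##
####.#
##...#
.#.###
gen 8: ..#..#
###.#.
##..##
.#.###
gen 9: ..#.#.
###.##
##..##
.#.###
gen 10: ..#.#.
.##.##
....##
##.###
gen 11: ..#.#.
.##.##
#...##
...###
gen 12: ###.#.
###.##
#...##
...###
gen 13: #.#.#.
....##
##..##
...###
gen 14: #.#...
...#..
##...#
...###
gen 15: #.#..#
...###
##....
...###
gen 16: #.#..#
...###
.#....
##.###
gen 17: ..#..#
##.###
##....
##.###
gen 18: ..#..#
#..###
..#...
#..###
gen 19: ..#..#
#.####
.#.#..
#.####
gen 20: ..#..#
#.####
.###..
##..##
gen 21: ..#.#.
#.###.
.###..
##..##
gen 22: ..#.#.
#.###.
.####.
##.#..
gen 23: ..#.#.
#####.
#..##.
#..#..

12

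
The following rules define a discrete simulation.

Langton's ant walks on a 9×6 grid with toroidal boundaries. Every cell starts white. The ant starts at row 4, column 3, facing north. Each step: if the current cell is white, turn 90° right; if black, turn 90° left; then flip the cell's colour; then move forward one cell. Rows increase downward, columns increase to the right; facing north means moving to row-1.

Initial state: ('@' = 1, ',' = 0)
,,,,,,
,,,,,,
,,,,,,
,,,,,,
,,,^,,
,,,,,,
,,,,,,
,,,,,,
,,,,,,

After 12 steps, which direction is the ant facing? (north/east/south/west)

north

step 0: ,,,,,,
,,,,,,
,,,,,,
,,,,,,
,,,^,,
,,,,,,
,,,,,,
,,,,,,
,,,,,,
step 1: ,,,,,,
,,,,,,
,,,,,,
,,,,,,
,,,@>,
,,,,,,
,,,,,,
,,,,,,
,,,,,,
step 2: ,,,,,,
,,,,,,
,,,,,,
,,,,,,
,,,@@,
,,,,v,
,,,,,,
,,,,,,
,,,,,,
step 3: ,,,,,,
,,,,,,
,,,,,,
,,,,,,
,,,@@,
,,,<@,
,,,,,,
,,,,,,
,,,,,,
step 4: ,,,,,,
,,,,,,
,,,,,,
,,,,,,
,,,^@,
,,,@@,
,,,,,,
,,,,,,
,,,,,,
step 5: ,,,,,,
,,,,,,
,,,,,,
,,,,,,
,,<,@,
,,,@@,
,,,,,,
,,,,,,
,,,,,,
step 6: ,,,,,,
,,,,,,
,,,,,,
,,^,,,
,,@,@,
,,,@@,
,,,,,,
,,,,,,
,,,,,,
step 7: ,,,,,,
,,,,,,
,,,,,,
,,@>,,
,,@,@,
,,,@@,
,,,,,,
,,,,,,
,,,,,,
step 8: ,,,,,,
,,,,,,
,,,,,,
,,@@,,
,,@v@,
,,,@@,
,,,,,,
,,,,,,
,,,,,,
step 9: ,,,,,,
,,,,,,
,,,,,,
,,@@,,
,,<@@,
,,,@@,
,,,,,,
,,,,,,
,,,,,,
step 10: ,,,,,,
,,,,,,
,,,,,,
,,@@,,
,,,@@,
,,v@@,
,,,,,,
,,,,,,
,,,,,,
step 11: ,,,,,,
,,,,,,
,,,,,,
,,@@,,
,,,@@,
,<@@@,
,,,,,,
,,,,,,
,,,,,,
step 12: ,,,,,,
,,,,,,
,,,,,,
,,@@,,
,^,@@,
,@@@@,
,,,,,,
,,,,,,
,,,,,,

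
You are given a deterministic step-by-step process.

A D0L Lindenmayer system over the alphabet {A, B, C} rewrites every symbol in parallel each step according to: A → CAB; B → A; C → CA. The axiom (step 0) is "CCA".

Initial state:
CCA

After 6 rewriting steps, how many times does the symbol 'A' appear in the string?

step 0: CCA
step 1: CACACAB
step 2: CACABCACABCACABA
step 3: CACABCACABACACABCACABACACABCACABACAB
step 4: CACABCACABACACABCACABACABCACABCACABACACABCACABACABCACABCACABACACABCACABACABCACABA
step 5: CACABCACABACACABCACABACABCACABCACABACACABCACABACABCACABACA…ACABCACABACABCACABCACABACACABCACABACABCACABACACABCACABACAB  (len 182)
step 6: CACABCACABACACABCACABACABCACABCACABACACABCACABACABCACABACA…CABACABCACABACACABCACABACABCACABCACABACACABCACABACABCACABA  (len 409)

182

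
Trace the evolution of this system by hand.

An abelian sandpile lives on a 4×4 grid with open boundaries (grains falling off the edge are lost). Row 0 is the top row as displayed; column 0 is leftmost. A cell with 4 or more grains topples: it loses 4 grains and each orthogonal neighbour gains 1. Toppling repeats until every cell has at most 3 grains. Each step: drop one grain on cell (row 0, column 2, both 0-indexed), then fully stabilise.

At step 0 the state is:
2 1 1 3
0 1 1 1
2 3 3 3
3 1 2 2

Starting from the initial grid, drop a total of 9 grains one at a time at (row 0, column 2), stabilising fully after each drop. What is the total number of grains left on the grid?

step 0: 2 1 1 3
0 1 1 1
2 3 3 3
3 1 2 2
step 1: 2 1 2 3
0 1 1 1
2 3 3 3
3 1 2 2
step 2: 2 1 3 3
0 1 1 1
2 3 3 3
3 1 2 2
step 3: 2 2 1 0
0 1 2 2
2 3 3 3
3 1 2 2
step 4: 2 2 2 0
0 1 2 2
2 3 3 3
3 1 2 2
step 5: 2 2 3 0
0 1 2 2
2 3 3 3
3 1 2 2
step 6: 2 3 0 1
0 1 3 2
2 3 3 3
3 1 2 2
step 7: 2 3 1 1
0 1 3 2
2 3 3 3
3 1 2 2
step 8: 2 3 2 1
0 1 3 2
2 3 3 3
3 1 2 2
step 9: 2 3 3 1
0 1 3 2
2 3 3 3
3 1 2 2

34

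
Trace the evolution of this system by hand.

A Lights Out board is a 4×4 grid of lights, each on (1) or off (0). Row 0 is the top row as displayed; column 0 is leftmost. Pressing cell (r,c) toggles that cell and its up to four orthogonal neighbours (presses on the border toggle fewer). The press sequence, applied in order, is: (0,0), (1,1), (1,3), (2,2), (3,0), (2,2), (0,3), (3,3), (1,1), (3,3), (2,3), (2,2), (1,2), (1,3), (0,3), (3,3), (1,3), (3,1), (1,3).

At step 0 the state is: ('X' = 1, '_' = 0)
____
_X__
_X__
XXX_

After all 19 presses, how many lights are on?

10

gen 0: ____
_X__
_X__
XXX_
gen 1: XX__
XX__
_X__
XXX_
gen 2: X___
__X_
____
XXX_
gen 3: X__X
___X
___X
XXX_
gen 4: X__X
__XX
_XX_
XX__
gen 5: X__X
__XX
XXX_
____
gen 6: X__X
___X
X__X
__X_
gen 7: X_X_
____
X__X
__X_
gen 8: X_X_
____
X___
___X
gen 9: XXX_
XXX_
XX__
___X
gen 10: XXX_
XXX_
XX_X
__X_
gen 11: XXX_
XXXX
XXX_
__XX
gen 12: XXX_
XX_X
X__X
___X
gen 13: XX__
X_X_
X_XX
___X
gen 14: XX_X
X__X
X_X_
___X
gen 15: XXX_
X___
X_X_
___X
gen 16: XXX_
X___
X_XX
__X_
gen 17: XXXX
X_XX
X_X_
__X_
gen 18: XXXX
X_XX
XXX_
XX__
gen 19: XXX_
X___
XXXX
XX__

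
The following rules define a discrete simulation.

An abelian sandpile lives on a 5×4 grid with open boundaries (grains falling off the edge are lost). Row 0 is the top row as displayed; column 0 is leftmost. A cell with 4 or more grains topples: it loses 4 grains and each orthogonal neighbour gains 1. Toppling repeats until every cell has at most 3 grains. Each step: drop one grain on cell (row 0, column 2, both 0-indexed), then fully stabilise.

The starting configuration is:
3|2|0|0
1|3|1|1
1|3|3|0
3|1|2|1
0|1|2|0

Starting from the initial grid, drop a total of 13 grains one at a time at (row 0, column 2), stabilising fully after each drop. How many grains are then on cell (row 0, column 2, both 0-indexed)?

0) 3|2|0|0
1|3|1|1
1|3|3|0
3|1|2|1
0|1|2|0
1) 3|2|1|0
1|3|1|1
1|3|3|0
3|1|2|1
0|1|2|0
2) 3|2|2|0
1|3|1|1
1|3|3|0
3|1|2|1
0|1|2|0
3) 3|2|3|0
1|3|1|1
1|3|3|0
3|1|2|1
0|1|2|0
4) 3|3|0|1
1|3|2|1
1|3|3|0
3|1|2|1
0|1|2|0
5) 3|3|1|1
1|3|2|1
1|3|3|0
3|1|2|1
0|1|2|0
6) 3|3|2|1
1|3|2|1
1|3|3|0
3|1|2|1
0|1|2|0
7) 3|3|3|1
1|3|2|1
1|3|3|0
3|1|2|1
0|1|2|0
8) 0|2|2|2
3|2|1|2
2|1|1|1
3|2|3|1
0|1|2|0
9) 0|2|3|2
3|2|1|2
2|1|1|1
3|2|3|1
0|1|2|0
10) 0|3|0|3
3|2|2|2
2|1|1|1
3|2|3|1
0|1|2|0
11) 0|3|1|3
3|2|2|2
2|1|1|1
3|2|3|1
0|1|2|0
12) 0|3|2|3
3|2|2|2
2|1|1|1
3|2|3|1
0|1|2|0
13) 0|3|3|3
3|2|2|2
2|1|1|1
3|2|3|1
0|1|2|0

3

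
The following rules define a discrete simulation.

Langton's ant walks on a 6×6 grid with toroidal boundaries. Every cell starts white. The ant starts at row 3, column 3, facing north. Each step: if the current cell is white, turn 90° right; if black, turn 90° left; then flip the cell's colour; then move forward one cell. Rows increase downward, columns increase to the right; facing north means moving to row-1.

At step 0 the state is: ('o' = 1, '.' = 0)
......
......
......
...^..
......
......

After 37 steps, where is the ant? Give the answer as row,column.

1,2

t=0: ......
......
......
...^..
......
......
t=1: ......
......
......
...o>.
......
......
t=2: ......
......
......
...oo.
....v.
......
t=3: ......
......
......
...oo.
...<o.
......
t=4: ......
......
......
...^o.
...oo.
......
t=5: ......
......
......
..<.o.
...oo.
......
t=6: ......
......
..^...
..o.o.
...oo.
......
t=7: ......
......
..o>..
..o.o.
...oo.
......
t=8: ......
......
..oo..
..ovo.
...oo.
......
t=9: ......
......
..oo..
..<oo.
...oo.
......
t=10: ......
......
..oo..
...oo.
..voo.
......
t=11: ......
......
..oo..
...oo.
.<ooo.
......
t=12: ......
......
..oo..
.^.oo.
.oooo.
......
t=13: ......
......
..oo..
.o>oo.
.oooo.
......
t=14: ......
......
..oo..
.oooo.
.ovoo.
......
t=15: ......
......
..oo..
.oooo.
.o.>o.
......
t=16: ......
......
..oo..
.oo^o.
.o..o.
......
t=17: ......
......
..oo..
.o<.o.
.o..o.
......
t=18: ......
......
..oo..
.o..o.
.ov.o.
......
t=19: ......
......
..oo..
.o..o.
.<o.o.
......
t=20: ......
......
..oo..
.o..o.
..o.o.
.v....
t=21: ......
......
..oo..
.o..o.
..o.o.
<o....
t=22: ......
......
..oo..
.o..o.
^.o.o.
oo....
t=23: ......
......
..oo..
.o..o.
o>o.o.
oo....
t=24: ......
......
..oo..
.o..o.
ooo.o.
ov....
t=25: ......
......
..oo..
.o..o.
ooo.o.
o.>...
t=26: ..v...
......
..oo..
.o..o.
ooo.o.
o.o...
t=27: .<o...
......
..oo..
.o..o.
ooo.o.
o.o...
t=28: .oo...
......
..oo..
.o..o.
ooo.o.
o^o...
t=29: .oo...
......
..oo..
.o..o.
ooo.o.
oo>...
t=30: .oo...
......
..oo..
.o..o.
oo^.o.
oo....
t=31: .oo...
......
..oo..
.o..o.
o<..o.
oo....
t=32: .oo...
......
..oo..
.o..o.
o...o.
ov....
t=33: .oo...
......
..oo..
.o..o.
o...o.
o.>...
t=34: .ov...
......
..oo..
.o..o.
o...o.
o.o...
t=35: .o.>..
......
..oo..
.o..o.
o...o.
o.o...
t=36: .o.o..
...v..
..oo..
.o..o.
o...o.
o.o...
t=37: .o.o..
..<o..
..oo..
.o..o.
o...o.
o.o...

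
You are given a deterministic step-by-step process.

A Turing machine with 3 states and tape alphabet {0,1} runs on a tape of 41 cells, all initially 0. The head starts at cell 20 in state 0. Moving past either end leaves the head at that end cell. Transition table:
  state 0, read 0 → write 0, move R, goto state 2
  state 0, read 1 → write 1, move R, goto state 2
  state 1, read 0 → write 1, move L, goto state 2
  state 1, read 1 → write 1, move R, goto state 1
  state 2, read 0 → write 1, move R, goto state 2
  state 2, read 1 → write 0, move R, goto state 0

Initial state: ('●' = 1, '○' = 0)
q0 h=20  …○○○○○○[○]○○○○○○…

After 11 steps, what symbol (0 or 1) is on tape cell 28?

1

t=0: q0 h=20  …○○○○○○[○]○○○○○○…
t=1: q2 h=21  …○○○○○○[○]○○○○○○…
t=2: q2 h=22  …○○○○○●[○]○○○○○○…
t=3: q2 h=23  …○○○○●●[○]○○○○○○…
t=4: q2 h=24  …○○○●●●[○]○○○○○○…
t=5: q2 h=25  …○○●●●●[○]○○○○○○…
t=6: q2 h=26  …○●●●●●[○]○○○○○○…
t=7: q2 h=27  …●●●●●●[○]○○○○○○…
t=8: q2 h=28  …●●●●●●[○]○○○○○○…
t=9: q2 h=29  …●●●●●●[○]○○○○○○…
t=10: q2 h=30  …●●●●●●[○]○○○○○○…
t=11: q2 h=31  …●●●●●●[○]○○○○○○…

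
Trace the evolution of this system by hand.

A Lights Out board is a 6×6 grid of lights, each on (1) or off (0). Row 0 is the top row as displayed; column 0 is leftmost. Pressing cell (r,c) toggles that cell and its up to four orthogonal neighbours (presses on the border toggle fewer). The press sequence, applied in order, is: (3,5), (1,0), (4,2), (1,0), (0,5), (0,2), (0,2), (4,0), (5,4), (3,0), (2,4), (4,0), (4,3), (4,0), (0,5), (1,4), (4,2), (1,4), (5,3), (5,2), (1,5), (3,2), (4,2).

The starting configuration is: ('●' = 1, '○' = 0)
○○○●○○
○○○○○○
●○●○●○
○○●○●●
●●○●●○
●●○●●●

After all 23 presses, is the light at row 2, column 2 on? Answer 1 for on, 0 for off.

step 0: ○○○●○○
○○○○○○
●○●○●○
○○●○●●
●●○●●○
●●○●●●
step 1: ○○○●○○
○○○○○○
●○●○●●
○○●○○○
●●○●●●
●●○●●●
step 2: ●○○●○○
●●○○○○
○○●○●●
○○●○○○
●●○●●●
●●○●●●
step 3: ●○○●○○
●●○○○○
○○●○●●
○○○○○○
●○●○●●
●●●●●●
step 4: ○○○●○○
○○○○○○
●○●○●●
○○○○○○
●○●○●●
●●●●●●
step 5: ○○○●●●
○○○○○●
●○●○●●
○○○○○○
●○●○●●
●●●●●●
step 6: ○●●○●●
○○●○○●
●○●○●●
○○○○○○
●○●○●●
●●●●●●
step 7: ○○○●●●
○○○○○●
●○●○●●
○○○○○○
●○●○●●
●●●●●●
step 8: ○○○●●●
○○○○○●
●○●○●●
●○○○○○
○●●○●●
○●●●●●
step 9: ○○○●●●
○○○○○●
●○●○●●
●○○○○○
○●●○○●
○●●○○○
step 10: ○○○●●●
○○○○○●
○○●○●●
○●○○○○
●●●○○●
○●●○○○
step 11: ○○○●●●
○○○○●●
○○●●○○
○●○○●○
●●●○○●
○●●○○○
step 12: ○○○●●●
○○○○●●
○○●●○○
●●○○●○
○○●○○●
●●●○○○
step 13: ○○○●●●
○○○○●●
○○●●○○
●●○●●○
○○○●●●
●●●●○○
step 14: ○○○●●●
○○○○●●
○○●●○○
○●○●●○
●●○●●●
○●●●○○
step 15: ○○○●○○
○○○○●○
○○●●○○
○●○●●○
●●○●●●
○●●●○○
step 16: ○○○●●○
○○○●○●
○○●●●○
○●○●●○
●●○●●●
○●●●○○
step 17: ○○○●●○
○○○●○●
○○●●●○
○●●●●○
●○●○●●
○●○●○○
step 18: ○○○●○○
○○○○●○
○○●●○○
○●●●●○
●○●○●●
○●○●○○
step 19: ○○○●○○
○○○○●○
○○●●○○
○●●●●○
●○●●●●
○●●○●○
step 20: ○○○●○○
○○○○●○
○○●●○○
○●●●●○
●○○●●●
○○○●●○
step 21: ○○○●○●
○○○○○●
○○●●○●
○●●●●○
●○○●●●
○○○●●○
step 22: ○○○●○●
○○○○○●
○○○●○●
○○○○●○
●○●●●●
○○○●●○
step 23: ○○○●○●
○○○○○●
○○○●○●
○○●○●○
●●○○●●
○○●●●○

0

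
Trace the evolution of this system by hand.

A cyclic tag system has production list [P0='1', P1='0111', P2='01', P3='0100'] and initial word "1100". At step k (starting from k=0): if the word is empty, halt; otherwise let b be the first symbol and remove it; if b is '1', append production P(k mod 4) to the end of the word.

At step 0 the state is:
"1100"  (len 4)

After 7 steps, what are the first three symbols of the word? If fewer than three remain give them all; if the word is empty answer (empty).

111

0) "1100"  (len 4)
1) "1001"  (len 4)
2) "0010111"  (len 7)
3) "010111"  (len 6)
4) "10111"  (len 5)
5) "01111"  (len 5)
6) "1111"  (len 4)
7) "11101"  (len 5)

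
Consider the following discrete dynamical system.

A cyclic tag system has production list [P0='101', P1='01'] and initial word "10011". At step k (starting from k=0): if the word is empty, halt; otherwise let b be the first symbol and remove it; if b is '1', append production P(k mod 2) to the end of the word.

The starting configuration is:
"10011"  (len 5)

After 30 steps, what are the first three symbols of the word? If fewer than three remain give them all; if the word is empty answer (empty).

110

gen 0: "10011"  (len 5)
gen 1: "0011101"  (len 7)
gen 2: "011101"  (len 6)
gen 3: "11101"  (len 5)
gen 4: "110101"  (len 6)
gen 5: "10101101"  (len 8)
gen 6: "010110101"  (len 9)
gen 7: "10110101"  (len 8)
gen 8: "011010101"  (len 9)
gen 9: "11010101"  (len 8)
gen 10: "101010101"  (len 9)
gen 11: "01010101101"  (len 11)
gen 12: "1010101101"  (len 10)
gen 13: "010101101101"  (len 12)
gen 14: "10101101101"  (len 11)
gen 15: "0101101101101"  (len 13)
gen 16: "101101101101"  (len 12)
gen 17: "01101101101101"  (len 14)
gen 18: "1101101101101"  (len 13)
gen 19: "101101101101101"  (len 15)
gen 20: "0110110110110101"  (len 16)
gen 21: "110110110110101"  (len 15)
gen 22: "1011011011010101"  (len 16)
gen 23: "011011011010101101"  (len 18)
gen 24: "11011011010101101"  (len 17)
gen 25: "1011011010101101101"  (len 19)
gen 26: "01101101010110110101"  (len 20)
gen 27: "1101101010110110101"  (len 19)
gen 28: "10110101011011010101"  (len 20)
gen 29: "0110101011011010101101"  (len 22)
gen 30: "110101011011010101101"  (len 21)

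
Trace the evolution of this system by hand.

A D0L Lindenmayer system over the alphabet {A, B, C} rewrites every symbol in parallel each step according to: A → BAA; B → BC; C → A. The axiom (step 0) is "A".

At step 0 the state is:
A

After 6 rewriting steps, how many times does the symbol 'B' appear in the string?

86

gen 0: A
gen 1: BAA
gen 2: BCBAABAA
gen 3: BCABCBAABAABCBAABAA
gen 4: BCABAABCABCBAABAABCBAABAABCABCBAABAABCBAABAA
gen 5: BCABAABCBAABAABCABAABCABCBAABAABCBAABAABCABCBAABAABCBAABAABCABAABCABCBAABAABCBAABAABCABCBAABAABCBAABAA
gen 6: BCABAABCBAABAABCABCBAABAABCBAABAABCABAABCBAABAABCABAABCABC…BAABAABCBAABAABCABAABCABCBAABAABCBAABAABCABCBAABAABCBAABAA  (len 237)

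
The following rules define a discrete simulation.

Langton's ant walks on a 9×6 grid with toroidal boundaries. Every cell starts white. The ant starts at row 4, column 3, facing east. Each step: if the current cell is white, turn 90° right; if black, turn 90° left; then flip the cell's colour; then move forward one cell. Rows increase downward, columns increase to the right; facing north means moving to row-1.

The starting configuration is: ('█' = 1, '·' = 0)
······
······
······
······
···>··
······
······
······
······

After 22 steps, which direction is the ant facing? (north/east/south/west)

east

0) ······
······
······
······
···>··
······
······
······
······
1) ······
······
······
······
···█··
···v··
······
······
······
2) ······
······
······
······
···█··
··<█··
······
······
······
3) ······
······
······
······
··^█··
··██··
······
······
······
4) ······
······
······
······
··█>··
··██··
······
······
······
5) ······
······
······
···^··
··█···
··██··
······
······
······
6) ······
······
······
···█>·
··█···
··██··
······
······
······
7) ······
······
······
···██·
··█·v·
··██··
······
······
······
8) ······
······
······
···██·
··█<█·
··██··
······
······
······
9) ······
······
······
···^█·
··███·
··██··
······
······
······
10) ······
······
······
··<·█·
··███·
··██··
······
······
······
11) ······
······
··^···
··█·█·
··███·
··██··
······
······
······
12) ······
······
··█>··
··█·█·
··███·
··██··
······
······
······
13) ······
······
··██··
··█v█·
··███·
··██··
······
······
······
14) ······
······
··██··
··<██·
··███·
··██··
······
······
······
15) ······
······
··██··
···██·
··v██·
··██··
······
······
······
16) ······
······
··██··
···██·
···>█·
··██··
······
······
······
17) ······
······
··██··
···^█·
····█·
··██··
······
······
······
18) ······
······
··██··
··<·█·
····█·
··██··
······
······
······
19) ······
······
··^█··
··█·█·
····█·
··██··
······
······
······
20) ······
······
·<·█··
··█·█·
····█·
··██··
······
······
······
21) ······
·^····
·█·█··
··█·█·
····█·
··██··
······
······
······
22) ······
·█>···
·█·█··
··█·█·
····█·
··██··
······
······
······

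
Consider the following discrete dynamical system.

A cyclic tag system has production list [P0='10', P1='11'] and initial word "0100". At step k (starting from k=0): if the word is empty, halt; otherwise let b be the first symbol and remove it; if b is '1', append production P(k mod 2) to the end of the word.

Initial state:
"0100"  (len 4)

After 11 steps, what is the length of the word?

step 0: "0100"  (len 4)
step 1: "100"  (len 3)
step 2: "0011"  (len 4)
step 3: "011"  (len 3)
step 4: "11"  (len 2)
step 5: "110"  (len 3)
step 6: "1011"  (len 4)
step 7: "01110"  (len 5)
step 8: "1110"  (len 4)
step 9: "11010"  (len 5)
step 10: "101011"  (len 6)
step 11: "0101110"  (len 7)

7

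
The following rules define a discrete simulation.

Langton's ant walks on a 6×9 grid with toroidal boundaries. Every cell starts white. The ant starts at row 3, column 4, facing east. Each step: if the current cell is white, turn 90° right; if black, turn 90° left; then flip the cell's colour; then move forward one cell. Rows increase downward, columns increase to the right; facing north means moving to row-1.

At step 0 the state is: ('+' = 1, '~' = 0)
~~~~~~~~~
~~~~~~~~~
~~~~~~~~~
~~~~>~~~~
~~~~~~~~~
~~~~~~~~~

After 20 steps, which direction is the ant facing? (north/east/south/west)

[0] ~~~~~~~~~
~~~~~~~~~
~~~~~~~~~
~~~~>~~~~
~~~~~~~~~
~~~~~~~~~
[1] ~~~~~~~~~
~~~~~~~~~
~~~~~~~~~
~~~~+~~~~
~~~~v~~~~
~~~~~~~~~
[2] ~~~~~~~~~
~~~~~~~~~
~~~~~~~~~
~~~~+~~~~
~~~<+~~~~
~~~~~~~~~
[3] ~~~~~~~~~
~~~~~~~~~
~~~~~~~~~
~~~^+~~~~
~~~++~~~~
~~~~~~~~~
[4] ~~~~~~~~~
~~~~~~~~~
~~~~~~~~~
~~~+>~~~~
~~~++~~~~
~~~~~~~~~
[5] ~~~~~~~~~
~~~~~~~~~
~~~~^~~~~
~~~+~~~~~
~~~++~~~~
~~~~~~~~~
[6] ~~~~~~~~~
~~~~~~~~~
~~~~+>~~~
~~~+~~~~~
~~~++~~~~
~~~~~~~~~
[7] ~~~~~~~~~
~~~~~~~~~
~~~~++~~~
~~~+~v~~~
~~~++~~~~
~~~~~~~~~
[8] ~~~~~~~~~
~~~~~~~~~
~~~~++~~~
~~~+<+~~~
~~~++~~~~
~~~~~~~~~
[9] ~~~~~~~~~
~~~~~~~~~
~~~~^+~~~
~~~+++~~~
~~~++~~~~
~~~~~~~~~
[10] ~~~~~~~~~
~~~~~~~~~
~~~<~+~~~
~~~+++~~~
~~~++~~~~
~~~~~~~~~
[11] ~~~~~~~~~
~~~^~~~~~
~~~+~+~~~
~~~+++~~~
~~~++~~~~
~~~~~~~~~
[12] ~~~~~~~~~
~~~+>~~~~
~~~+~+~~~
~~~+++~~~
~~~++~~~~
~~~~~~~~~
[13] ~~~~~~~~~
~~~++~~~~
~~~+v+~~~
~~~+++~~~
~~~++~~~~
~~~~~~~~~
[14] ~~~~~~~~~
~~~++~~~~
~~~<++~~~
~~~+++~~~
~~~++~~~~
~~~~~~~~~
[15] ~~~~~~~~~
~~~++~~~~
~~~~++~~~
~~~v++~~~
~~~++~~~~
~~~~~~~~~
[16] ~~~~~~~~~
~~~++~~~~
~~~~++~~~
~~~~>+~~~
~~~++~~~~
~~~~~~~~~
[17] ~~~~~~~~~
~~~++~~~~
~~~~^+~~~
~~~~~+~~~
~~~++~~~~
~~~~~~~~~
[18] ~~~~~~~~~
~~~++~~~~
~~~<~+~~~
~~~~~+~~~
~~~++~~~~
~~~~~~~~~
[19] ~~~~~~~~~
~~~^+~~~~
~~~+~+~~~
~~~~~+~~~
~~~++~~~~
~~~~~~~~~
[20] ~~~~~~~~~
~~<~+~~~~
~~~+~+~~~
~~~~~+~~~
~~~++~~~~
~~~~~~~~~

west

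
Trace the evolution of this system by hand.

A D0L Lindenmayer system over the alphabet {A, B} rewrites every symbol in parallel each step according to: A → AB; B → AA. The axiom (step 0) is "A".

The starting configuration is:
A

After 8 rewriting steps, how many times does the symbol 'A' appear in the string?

0) A
1) AB
2) ABAA
3) ABAAABAB
4) ABAAABABABAAABAA
5) ABAAABABABAAABAAABAAABABABAAABAB
6) ABAAABABABAAABAAABAAABABABAAABABABAAABABABAAABAAABAAABABABAAABAA
7) ABAAABABABAAABAAABAAABABABAAABABABAAABABABAAABAAABAAABABAB…ABABAAABAAABAAABABABAAABABABAAABABABAAABAAABAAABABABAAABAB  (len 128)
8) ABAAABABABAAABAAABAAABABABAAABABABAAABABABAAABAAABAAABABAB…ABABAAABAAABAAABABABAAABABABAAABABABAAABAAABAAABABABAAABAA  (len 256)

171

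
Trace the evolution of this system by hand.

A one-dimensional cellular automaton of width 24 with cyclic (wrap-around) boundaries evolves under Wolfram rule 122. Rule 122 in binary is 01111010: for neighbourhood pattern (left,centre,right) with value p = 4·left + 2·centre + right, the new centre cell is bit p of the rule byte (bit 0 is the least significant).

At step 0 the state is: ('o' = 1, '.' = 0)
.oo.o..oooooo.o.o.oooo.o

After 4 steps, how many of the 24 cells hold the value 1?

k=0  .oo.o..oooooo.o.o.oooo.o
k=1  oooo.ooo....oo.o.oo..oo.
k=2  o..ooo.oo..oooo.oooooooo
k=3  oooo.ooooooo..ooo.......
k=4  o..ooo.....oooo.oo.....o

11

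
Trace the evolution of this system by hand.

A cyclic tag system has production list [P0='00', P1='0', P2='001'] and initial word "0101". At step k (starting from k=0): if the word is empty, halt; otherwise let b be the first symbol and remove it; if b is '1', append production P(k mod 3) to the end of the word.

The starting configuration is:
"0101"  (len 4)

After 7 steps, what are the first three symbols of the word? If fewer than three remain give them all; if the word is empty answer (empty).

step 0: "0101"  (len 4)
step 1: "101"  (len 3)
step 2: "010"  (len 3)
step 3: "10"  (len 2)
step 4: "000"  (len 3)
step 5: "00"  (len 2)
step 6: "0"  (len 1)
step 7: (halted — word empty)

(empty)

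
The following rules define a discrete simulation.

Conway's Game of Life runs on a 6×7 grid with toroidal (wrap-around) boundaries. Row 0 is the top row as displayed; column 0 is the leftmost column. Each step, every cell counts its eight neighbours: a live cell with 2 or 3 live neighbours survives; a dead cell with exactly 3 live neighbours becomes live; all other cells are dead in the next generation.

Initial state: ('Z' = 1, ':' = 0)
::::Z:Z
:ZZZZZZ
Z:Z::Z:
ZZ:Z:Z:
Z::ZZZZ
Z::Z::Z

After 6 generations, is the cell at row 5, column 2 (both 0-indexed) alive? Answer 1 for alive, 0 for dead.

1

k=0  ::::Z:Z
:ZZZZZZ
Z:Z::Z:
ZZ:Z:Z:
Z::ZZZZ
Z::Z::Z
k=1  :Z:::::
:ZZ::::
:::::::
:::Z:::
:::Z:::
:::Z:::
k=2  :Z:::::
:ZZ::::
::Z::::
:::::::
::ZZZ::
::Z::::
k=3  :Z:::::
:ZZ::::
:ZZ::::
::Z::::
::ZZ:::
:ZZ::::
k=4  Z::::::
Z::::::
:::Z:::
:::::::
:::Z:::
:Z:Z:::
k=5  ZZ:::::
:::::::
:::::::
:::::::
::Z::::
::Z::::
k=6  :Z:::::
:::::::
:::::::
:::::::
:::::::
::Z::::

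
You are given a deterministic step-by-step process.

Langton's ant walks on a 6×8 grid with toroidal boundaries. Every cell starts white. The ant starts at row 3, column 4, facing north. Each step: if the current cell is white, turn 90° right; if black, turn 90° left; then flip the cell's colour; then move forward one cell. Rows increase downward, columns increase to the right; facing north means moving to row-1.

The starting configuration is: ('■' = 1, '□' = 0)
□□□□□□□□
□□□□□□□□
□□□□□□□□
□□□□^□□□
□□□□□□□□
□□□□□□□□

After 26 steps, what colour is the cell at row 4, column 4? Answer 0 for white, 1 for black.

k=0  □□□□□□□□
□□□□□□□□
□□□□□□□□
□□□□^□□□
□□□□□□□□
□□□□□□□□
k=1  □□□□□□□□
□□□□□□□□
□□□□□□□□
□□□□■>□□
□□□□□□□□
□□□□□□□□
k=2  □□□□□□□□
□□□□□□□□
□□□□□□□□
□□□□■■□□
□□□□□v□□
□□□□□□□□
k=3  □□□□□□□□
□□□□□□□□
□□□□□□□□
□□□□■■□□
□□□□<■□□
□□□□□□□□
k=4  □□□□□□□□
□□□□□□□□
□□□□□□□□
□□□□^■□□
□□□□■■□□
□□□□□□□□
k=5  □□□□□□□□
□□□□□□□□
□□□□□□□□
□□□<□■□□
□□□□■■□□
□□□□□□□□
k=6  □□□□□□□□
□□□□□□□□
□□□^□□□□
□□□■□■□□
□□□□■■□□
□□□□□□□□
k=7  □□□□□□□□
□□□□□□□□
□□□■>□□□
□□□■□■□□
□□□□■■□□
□□□□□□□□
k=8  □□□□□□□□
□□□□□□□□
□□□■■□□□
□□□■v■□□
□□□□■■□□
□□□□□□□□
k=9  □□□□□□□□
□□□□□□□□
□□□■■□□□
□□□<■■□□
□□□□■■□□
□□□□□□□□
k=10  □□□□□□□□
□□□□□□□□
□□□■■□□□
□□□□■■□□
□□□v■■□□
□□□□□□□□
k=11  □□□□□□□□
□□□□□□□□
□□□■■□□□
□□□□■■□□
□□<■■■□□
□□□□□□□□
k=12  □□□□□□□□
□□□□□□□□
□□□■■□□□
□□^□■■□□
□□■■■■□□
□□□□□□□□
k=13  □□□□□□□□
□□□□□□□□
□□□■■□□□
□□■>■■□□
□□■■■■□□
□□□□□□□□
k=14  □□□□□□□□
□□□□□□□□
□□□■■□□□
□□■■■■□□
□□■v■■□□
□□□□□□□□
k=15  □□□□□□□□
□□□□□□□□
□□□■■□□□
□□■■■■□□
□□■□>■□□
□□□□□□□□
k=16  □□□□□□□□
□□□□□□□□
□□□■■□□□
□□■■^■□□
□□■□□■□□
□□□□□□□□
k=17  □□□□□□□□
□□□□□□□□
□□□■■□□□
□□■<□■□□
□□■□□■□□
□□□□□□□□
k=18  □□□□□□□□
□□□□□□□□
□□□■■□□□
□□■□□■□□
□□■v□■□□
□□□□□□□□
k=19  □□□□□□□□
□□□□□□□□
□□□■■□□□
□□■□□■□□
□□<■□■□□
□□□□□□□□
k=20  □□□□□□□□
□□□□□□□□
□□□■■□□□
□□■□□■□□
□□□■□■□□
□□v□□□□□
k=21  □□□□□□□□
□□□□□□□□
□□□■■□□□
□□■□□■□□
□□□■□■□□
□<■□□□□□
k=22  □□□□□□□□
□□□□□□□□
□□□■■□□□
□□■□□■□□
□^□■□■□□
□■■□□□□□
k=23  □□□□□□□□
□□□□□□□□
□□□■■□□□
□□■□□■□□
□■>■□■□□
□■■□□□□□
k=24  □□□□□□□□
□□□□□□□□
□□□■■□□□
□□■□□■□□
□■■■□■□□
□■v□□□□□
k=25  □□□□□□□□
□□□□□□□□
□□□■■□□□
□□■□□■□□
□■■■□■□□
□■□>□□□□
k=26  □□□v□□□□
□□□□□□□□
□□□■■□□□
□□■□□■□□
□■■■□■□□
□■□■□□□□

0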